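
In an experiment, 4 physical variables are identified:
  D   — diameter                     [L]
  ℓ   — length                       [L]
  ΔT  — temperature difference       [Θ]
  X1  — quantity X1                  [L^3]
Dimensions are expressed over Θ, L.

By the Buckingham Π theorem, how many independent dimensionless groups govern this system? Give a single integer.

Dimensional matrix (Θ×L by D×ℓ×ΔT×X1):
  Θ: [ 0  0  1  0]
  L: [ 1  1  0  3]
Row reduction gives pivot columns D,ΔT; rank = 2
n=4, r=2 ⇒ 2 dimensionless groups

2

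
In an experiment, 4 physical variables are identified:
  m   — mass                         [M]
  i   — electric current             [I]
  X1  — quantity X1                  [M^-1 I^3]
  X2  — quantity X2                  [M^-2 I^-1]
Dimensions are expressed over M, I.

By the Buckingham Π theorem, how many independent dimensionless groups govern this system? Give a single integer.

2

Write exponents as rows M,I / cols m,i,X1,X2:
  M: [ 1  0 -1 -2]
  I: [ 0  1  3 -1]
Echelon form has 2 nonzero rows (pivots: m,i)
4 vars − rank 2 = 2 Π groups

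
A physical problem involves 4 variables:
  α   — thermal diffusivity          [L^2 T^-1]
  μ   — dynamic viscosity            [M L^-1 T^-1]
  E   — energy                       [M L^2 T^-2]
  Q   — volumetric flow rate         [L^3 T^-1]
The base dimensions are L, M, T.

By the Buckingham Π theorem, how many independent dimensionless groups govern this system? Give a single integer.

Write exponents as rows L,M,T / cols α,μ,E,Q:
  L: [ 2 -1  2  3]
  M: [ 0  1  1  0]
  T: [-1 -1 -2 -1]
Row reduction gives pivot columns α,μ,E; rank = 3
4 vars − rank 3 = 1 Π group

1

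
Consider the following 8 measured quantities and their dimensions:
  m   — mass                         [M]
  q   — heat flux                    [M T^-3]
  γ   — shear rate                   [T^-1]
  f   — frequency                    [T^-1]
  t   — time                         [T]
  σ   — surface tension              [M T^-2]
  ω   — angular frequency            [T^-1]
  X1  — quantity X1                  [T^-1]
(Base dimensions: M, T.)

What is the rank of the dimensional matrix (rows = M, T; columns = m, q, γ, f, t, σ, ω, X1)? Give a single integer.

2

Dimensional matrix (M×T by m×q×γ×f×t×σ×ω×X1):
  M: [ 1  1  0  0  0  1  0  0]
  T: [ 0 -3 -1 -1  1 -2 -1 -1]
RREF → pivots at {m,q} ⇒ r = 2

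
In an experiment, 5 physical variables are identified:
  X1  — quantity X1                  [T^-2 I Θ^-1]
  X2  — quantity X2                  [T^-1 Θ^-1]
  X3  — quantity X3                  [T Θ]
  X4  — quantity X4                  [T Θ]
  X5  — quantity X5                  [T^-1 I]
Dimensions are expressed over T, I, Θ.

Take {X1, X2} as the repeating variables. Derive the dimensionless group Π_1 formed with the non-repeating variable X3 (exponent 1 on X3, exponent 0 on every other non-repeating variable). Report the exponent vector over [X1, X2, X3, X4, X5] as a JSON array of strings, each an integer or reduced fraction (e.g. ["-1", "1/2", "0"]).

Dimensional matrix (T×I×Θ by X1×X2×X3×X4×X5):
  T: [-2 -1  1  1 -1]
  I: [ 1  0  0  0  1]
  Θ: [-1 -1  1  1  0]
Echelon form has 2 nonzero rows (pivots: X1,X2)
Repeat: X1,X2; free: X3,X4,X5
RREF:
  r0: [   1    0    0    0    1]
  r1: [   0    1   -1   -1   -1]
  r2: [   0    0    0    0    0]
Fix exponent of X3 at 1, X4 at 0, X5 at 0; solve each RREF row for its pivot's exponent:
  r0: exp(X1) + (0)·1 = 0 ⇒ exp(X1) = 0
  r1: exp(X2) + (-1)·1 = 0 ⇒ exp(X2) = 1
Π_1 = X2 · X3

["0", "1", "1", "0", "0"]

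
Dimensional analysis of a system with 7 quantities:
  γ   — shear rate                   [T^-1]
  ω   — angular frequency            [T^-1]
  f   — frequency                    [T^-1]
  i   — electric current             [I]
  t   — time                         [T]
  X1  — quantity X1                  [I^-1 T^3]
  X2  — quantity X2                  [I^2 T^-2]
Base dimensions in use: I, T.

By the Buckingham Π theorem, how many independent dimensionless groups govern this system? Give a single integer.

5

Write exponents as rows I,T / cols γ,ω,f,i,t,X1,X2:
  I: [ 0  0  0  1  0 -1  2]
  T: [-1 -1 -1  0  1  3 -2]
Echelon form has 2 nonzero rows (pivots: γ,i)
n=7, r=2 ⇒ 5 dimensionless groups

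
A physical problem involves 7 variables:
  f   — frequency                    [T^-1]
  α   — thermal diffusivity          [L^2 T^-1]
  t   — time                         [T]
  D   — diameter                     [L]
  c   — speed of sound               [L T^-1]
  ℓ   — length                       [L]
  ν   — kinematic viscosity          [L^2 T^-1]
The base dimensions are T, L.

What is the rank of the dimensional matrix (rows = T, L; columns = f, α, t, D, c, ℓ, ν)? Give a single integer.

2

Exponent matrix [T,L] × [f,α,t,D,c,ℓ,ν]:
  T: [-1 -1  1  0 -1  0 -1]
  L: [ 0  2  0  1  1  1  2]
Echelon form has 2 nonzero rows (pivots: f,α)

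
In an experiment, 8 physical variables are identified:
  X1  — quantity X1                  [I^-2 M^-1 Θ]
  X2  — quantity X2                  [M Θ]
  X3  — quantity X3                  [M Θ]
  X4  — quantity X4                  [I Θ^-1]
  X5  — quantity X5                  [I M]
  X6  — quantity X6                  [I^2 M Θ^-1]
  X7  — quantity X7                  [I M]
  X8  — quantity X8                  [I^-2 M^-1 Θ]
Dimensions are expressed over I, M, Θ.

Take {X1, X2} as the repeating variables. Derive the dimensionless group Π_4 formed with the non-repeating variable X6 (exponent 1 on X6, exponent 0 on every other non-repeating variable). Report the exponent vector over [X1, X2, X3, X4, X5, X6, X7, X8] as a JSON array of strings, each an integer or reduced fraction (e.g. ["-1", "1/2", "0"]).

Dimensional matrix (I×M×Θ by X1×X2×X3×X4×X5×X6×X7×X8):
  I: [-2  0  0  1  1  2  1 -2]
  M: [-1  1  1  0  1  1  1 -1]
  Θ: [ 1  1  1 -1  0 -1  0  1]
Echelon form has 2 nonzero rows (pivots: X1,X2)
Repeat: X1,X2; free: X3,X4,X5,X6,X7,X8
RREF:
  r0: [   1    0    0 -1/2 -1/2   -1 -1/2    1]
  r1: [   0    1    1 -1/2  1/2    0  1/2    0]
  r2: [   0    0    0    0    0    0    0    0]
Fix exponent of X6 at 1, X3 at 0, X4 at 0, X5 at 0, X7 at 0, X8 at 0; solve each RREF row for its pivot's exponent:
  r0: exp(X1) + (-1)·1 = 0 ⇒ exp(X1) = 1
  r1: exp(X2) + (0)·1 = 0 ⇒ exp(X2) = 0
Π_4 = X1 · X6

["1", "0", "0", "0", "0", "1", "0", "0"]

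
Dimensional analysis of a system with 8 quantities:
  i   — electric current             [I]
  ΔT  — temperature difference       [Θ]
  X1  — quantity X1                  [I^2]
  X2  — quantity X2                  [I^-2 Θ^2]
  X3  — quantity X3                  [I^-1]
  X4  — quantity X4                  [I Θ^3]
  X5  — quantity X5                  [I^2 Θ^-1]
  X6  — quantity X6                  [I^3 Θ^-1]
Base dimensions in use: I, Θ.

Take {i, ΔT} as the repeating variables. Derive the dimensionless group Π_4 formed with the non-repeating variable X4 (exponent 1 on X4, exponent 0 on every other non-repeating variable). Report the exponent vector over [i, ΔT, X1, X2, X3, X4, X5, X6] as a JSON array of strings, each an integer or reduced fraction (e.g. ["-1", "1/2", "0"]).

["-1", "-3", "0", "0", "0", "1", "0", "0"]

Exponent matrix [I,Θ] × [i,ΔT,X1,X2,X3,X4,X5,X6]:
  I: [ 1  0  2 -2 -1  1  2  3]
  Θ: [ 0  1  0  2  0  3 -1 -1]
RREF → pivots at {i,ΔT} ⇒ r = 2
Repeat: i,ΔT; free: X1,X2,X3,X4,X5,X6
RREF:
  r0: [   1    0    2   -2   -1    1    2    3]
  r1: [   0    1    0    2    0    3   -1   -1]
Fix exponent of X4 at 1, X1 at 0, X2 at 0, X3 at 0, X5 at 0, X6 at 0; solve each RREF row for its pivot's exponent:
  r0: exp(i) + (1)·1 = 0 ⇒ exp(i) = -1
  r1: exp(ΔT) + (3)·1 = 0 ⇒ exp(ΔT) = -3
Π_4 = i^-1 · ΔT^-3 · X4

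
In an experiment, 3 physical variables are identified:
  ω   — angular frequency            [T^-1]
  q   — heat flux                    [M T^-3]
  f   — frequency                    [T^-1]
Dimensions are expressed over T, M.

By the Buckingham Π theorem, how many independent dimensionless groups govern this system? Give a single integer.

Write exponents as rows T,M / cols ω,q,f:
  T: [-1 -3 -1]
  M: [ 0  1  0]
Echelon form has 2 nonzero rows (pivots: ω,q)
n=3, r=2 ⇒ 1 dimensionless group

1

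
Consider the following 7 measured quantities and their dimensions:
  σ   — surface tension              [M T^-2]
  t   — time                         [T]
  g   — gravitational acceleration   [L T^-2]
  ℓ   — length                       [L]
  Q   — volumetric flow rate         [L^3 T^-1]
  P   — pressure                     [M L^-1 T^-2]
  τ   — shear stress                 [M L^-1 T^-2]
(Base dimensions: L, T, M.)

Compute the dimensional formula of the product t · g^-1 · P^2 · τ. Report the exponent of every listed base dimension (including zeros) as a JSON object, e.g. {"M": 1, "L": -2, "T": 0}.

{"L": -4, "T": -3, "M": 3}

Dimensional matrix (L×T×M by σ×t×g×ℓ×Q×P×τ):
  L: [ 0  0  1  1  3 -1 -1]
  T: [-2  1 -2  0 -1 -2 -2]
  M: [ 1  0  0  0  0  1  1]
  [L]: (1)·0+(-1)·1+(2)·-1+(1)·-1 = -4
  [T]: (1)·1+(-1)·-2+(2)·-2+(1)·-2 = -3
  [M]: (1)·0+(-1)·0+(2)·1+(1)·1 = 3
⇒ L^-4 T^-3 M^3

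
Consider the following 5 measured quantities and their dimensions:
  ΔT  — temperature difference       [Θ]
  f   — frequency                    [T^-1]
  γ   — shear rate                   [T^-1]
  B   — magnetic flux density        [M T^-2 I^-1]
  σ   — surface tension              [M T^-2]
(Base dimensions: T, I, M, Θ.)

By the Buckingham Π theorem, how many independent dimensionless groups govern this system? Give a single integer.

1

Write exponents as rows T,I,M,Θ / cols ΔT,f,γ,B,σ:
  T: [ 0 -1 -1 -2 -2]
  I: [ 0  0  0 -1  0]
  M: [ 0  0  0  1  1]
  Θ: [ 1  0  0  0  0]
Row reduction gives pivot columns ΔT,f,B,σ; rank = 4
Π count = n − r = 5 − 4 = 1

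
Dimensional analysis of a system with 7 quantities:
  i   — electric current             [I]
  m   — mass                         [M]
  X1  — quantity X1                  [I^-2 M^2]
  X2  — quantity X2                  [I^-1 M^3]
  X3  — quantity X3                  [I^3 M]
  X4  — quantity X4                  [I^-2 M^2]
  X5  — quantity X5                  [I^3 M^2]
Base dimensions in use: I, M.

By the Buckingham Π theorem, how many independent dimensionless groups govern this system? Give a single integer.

Dimensional matrix (I×M by i×m×X1×X2×X3×X4×X5):
  I: [ 1  0 -2 -1  3 -2  3]
  M: [ 0  1  2  3  1  2  2]
Row reduction gives pivot columns i,m; rank = 2
n=7, r=2 ⇒ 5 dimensionless groups

5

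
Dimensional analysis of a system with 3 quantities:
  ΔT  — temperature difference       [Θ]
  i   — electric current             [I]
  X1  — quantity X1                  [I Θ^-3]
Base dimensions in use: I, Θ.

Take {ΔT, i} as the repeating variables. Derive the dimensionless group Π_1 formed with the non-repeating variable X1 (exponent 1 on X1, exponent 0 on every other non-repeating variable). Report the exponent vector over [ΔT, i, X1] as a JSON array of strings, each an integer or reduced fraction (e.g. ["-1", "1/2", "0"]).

Dimensional matrix (I×Θ by ΔT×i×X1):
  I: [ 0  1  1]
  Θ: [ 1  0 -3]
Echelon form has 2 nonzero rows (pivots: ΔT,i)
Pivot set = {ΔT,i}, free = {X1}
RREF:
  r0: [   1    0   -3]
  r1: [   0    1    1]
Fix exponent of X1 at 1; solve each RREF row for its pivot's exponent:
  r0: exp(ΔT) + (-3)·1 = 0 ⇒ exp(ΔT) = 3
  r1: exp(i) + (1)·1 = 0 ⇒ exp(i) = -1
Π_1 = ΔT^3 · i^-1 · X1

["3", "-1", "1"]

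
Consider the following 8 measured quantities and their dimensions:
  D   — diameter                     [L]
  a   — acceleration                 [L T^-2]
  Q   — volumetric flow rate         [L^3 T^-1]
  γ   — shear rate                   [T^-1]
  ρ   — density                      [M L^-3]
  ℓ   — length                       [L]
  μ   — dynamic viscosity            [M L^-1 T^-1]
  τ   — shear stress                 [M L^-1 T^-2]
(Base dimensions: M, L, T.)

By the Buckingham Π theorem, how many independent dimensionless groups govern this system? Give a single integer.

Exponent matrix [M,L,T] × [D,a,Q,γ,ρ,ℓ,μ,τ]:
  M: [ 0  0  0  0  1  0  1  1]
  L: [ 1  1  3  0 -3  1 -1 -1]
  T: [ 0 -2 -1 -1  0  0 -1 -2]
RREF → pivots at {D,a,ρ} ⇒ r = 3
Π count = n − r = 8 − 3 = 5

5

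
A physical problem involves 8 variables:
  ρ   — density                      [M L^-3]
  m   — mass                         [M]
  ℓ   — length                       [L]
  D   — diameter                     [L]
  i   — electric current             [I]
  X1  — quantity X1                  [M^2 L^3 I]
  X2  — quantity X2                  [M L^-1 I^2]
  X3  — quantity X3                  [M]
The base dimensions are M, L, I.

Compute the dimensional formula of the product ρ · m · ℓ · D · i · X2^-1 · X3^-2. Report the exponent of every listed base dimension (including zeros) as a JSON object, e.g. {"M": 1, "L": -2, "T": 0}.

Exponent matrix [M,L,I] × [ρ,m,ℓ,D,i,X1,X2,X3]:
  M: [ 1  1  0  0  0  2  1  1]
  L: [-3  0  1  1  0  3 -1  0]
  I: [ 0  0  0  0  1  1  2  0]
  [M]: (1)·1+(1)·1+(1)·0+(1)·0+(1)·0+(-1)·1+(-2)·1 = -1
  [L]: (1)·-3+(1)·0+(1)·1+(1)·1+(1)·0+(-1)·-1+(-2)·0 = 0
  [I]: (1)·0+(1)·0+(1)·0+(1)·0+(1)·1+(-1)·2+(-2)·0 = -1
⇒ M^-1 I^-1

{"M": -1, "L": 0, "I": -1}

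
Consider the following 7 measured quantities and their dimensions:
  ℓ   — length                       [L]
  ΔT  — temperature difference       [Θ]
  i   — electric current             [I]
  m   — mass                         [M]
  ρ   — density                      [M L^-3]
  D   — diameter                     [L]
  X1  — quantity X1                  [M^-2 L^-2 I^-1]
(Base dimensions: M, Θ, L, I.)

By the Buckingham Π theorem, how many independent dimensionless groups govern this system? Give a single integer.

3

Dimensional matrix (M×Θ×L×I by ℓ×ΔT×i×m×ρ×D×X1):
  M: [ 0  0  0  1  1  0 -2]
  Θ: [ 0  1  0  0  0  0  0]
  L: [ 1  0  0  0 -3  1 -2]
  I: [ 0  0  1  0  0  0 -1]
Row reduction gives pivot columns ℓ,ΔT,i,m; rank = 4
7 vars − rank 4 = 3 Π groups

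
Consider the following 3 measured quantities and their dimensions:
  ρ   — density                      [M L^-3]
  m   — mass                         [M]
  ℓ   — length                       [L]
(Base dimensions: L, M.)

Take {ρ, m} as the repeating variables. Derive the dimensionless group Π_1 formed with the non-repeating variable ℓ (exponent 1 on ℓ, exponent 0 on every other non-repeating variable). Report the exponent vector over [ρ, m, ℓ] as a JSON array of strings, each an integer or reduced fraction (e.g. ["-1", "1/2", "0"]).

Write exponents as rows L,M / cols ρ,m,ℓ:
  L: [-3  0  1]
  M: [ 1  1  0]
RREF → pivots at {ρ,m} ⇒ r = 2
Repeat: ρ,m; free: ℓ
RREF:
  r0: [   1    0 -1/3]
  r1: [   0    1  1/3]
Fix exponent of ℓ at 1; solve each RREF row for its pivot's exponent:
  r0: exp(ρ) + (-1/3)·1 = 0 ⇒ exp(ρ) = 1/3
  r1: exp(m) + (1/3)·1 = 0 ⇒ exp(m) = -1/3
Π_1 = ρ^(1/3) · m^(-1/3) · ℓ

["1/3", "-1/3", "1"]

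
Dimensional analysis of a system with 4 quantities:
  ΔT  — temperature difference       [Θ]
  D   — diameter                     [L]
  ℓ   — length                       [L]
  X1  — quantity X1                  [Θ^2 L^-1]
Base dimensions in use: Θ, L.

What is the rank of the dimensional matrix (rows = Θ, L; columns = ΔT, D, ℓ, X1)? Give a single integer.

Write exponents as rows Θ,L / cols ΔT,D,ℓ,X1:
  Θ: [ 1  0  0  2]
  L: [ 0  1  1 -1]
Row reduction gives pivot columns ΔT,D; rank = 2

2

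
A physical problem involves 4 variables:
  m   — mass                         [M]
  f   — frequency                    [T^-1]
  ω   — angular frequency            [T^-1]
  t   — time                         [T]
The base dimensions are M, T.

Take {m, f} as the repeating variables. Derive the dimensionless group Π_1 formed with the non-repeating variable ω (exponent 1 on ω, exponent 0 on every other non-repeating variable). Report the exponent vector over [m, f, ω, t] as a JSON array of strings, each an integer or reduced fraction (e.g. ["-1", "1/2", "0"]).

Dimensional matrix (M×T by m×f×ω×t):
  M: [ 1  0  0  0]
  T: [ 0 -1 -1  1]
Row reduction gives pivot columns m,f; rank = 2
Pivot set = {m,f}, free = {ω,t}
RREF:
  r0: [   1    0    0    0]
  r1: [   0    1    1   -1]
Fix exponent of ω at 1, t at 0; solve each RREF row for its pivot's exponent:
  r0: exp(m) + (0)·1 = 0 ⇒ exp(m) = 0
  r1: exp(f) + (1)·1 = 0 ⇒ exp(f) = -1
Π_1 = f^-1 · ω

["0", "-1", "1", "0"]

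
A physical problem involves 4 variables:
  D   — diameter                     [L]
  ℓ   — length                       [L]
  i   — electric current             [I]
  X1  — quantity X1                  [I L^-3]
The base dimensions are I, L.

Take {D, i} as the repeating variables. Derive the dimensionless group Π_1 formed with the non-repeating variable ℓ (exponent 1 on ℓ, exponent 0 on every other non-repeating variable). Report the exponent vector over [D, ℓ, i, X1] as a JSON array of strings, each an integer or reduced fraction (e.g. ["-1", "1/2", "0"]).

Dimensional matrix (I×L by D×ℓ×i×X1):
  I: [ 0  0  1  1]
  L: [ 1  1  0 -3]
Echelon form has 2 nonzero rows (pivots: D,i)
Pivot set = {D,i}, free = {ℓ,X1}
RREF:
  r0: [   1    1    0   -3]
  r1: [   0    0    1    1]
Fix exponent of ℓ at 1, X1 at 0; solve each RREF row for its pivot's exponent:
  r0: exp(D) + (1)·1 = 0 ⇒ exp(D) = -1
  r1: exp(i) + (0)·1 = 0 ⇒ exp(i) = 0
Π_1 = D^-1 · ℓ

["-1", "1", "0", "0"]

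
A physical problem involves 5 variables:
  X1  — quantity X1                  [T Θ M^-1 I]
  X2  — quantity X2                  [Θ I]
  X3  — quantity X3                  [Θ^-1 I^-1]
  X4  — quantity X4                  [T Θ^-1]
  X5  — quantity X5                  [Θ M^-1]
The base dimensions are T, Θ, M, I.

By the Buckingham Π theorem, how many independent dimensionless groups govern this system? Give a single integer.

2

Exponent matrix [T,Θ,M,I] × [X1,X2,X3,X4,X5]:
  T: [ 1  0  0  1  0]
  Θ: [ 1  1 -1 -1  1]
  M: [-1  0  0  0 -1]
  I: [ 1  1 -1  0  0]
Echelon form has 3 nonzero rows (pivots: X1,X2,X4)
5 vars − rank 3 = 2 Π groups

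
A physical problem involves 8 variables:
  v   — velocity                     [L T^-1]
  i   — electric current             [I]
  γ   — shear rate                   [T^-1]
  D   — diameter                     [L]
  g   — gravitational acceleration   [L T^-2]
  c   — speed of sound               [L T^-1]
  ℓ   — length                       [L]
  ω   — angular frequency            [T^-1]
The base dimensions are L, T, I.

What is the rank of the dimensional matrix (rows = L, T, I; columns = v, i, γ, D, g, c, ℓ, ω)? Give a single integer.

3

Dimensional matrix (L×T×I by v×i×γ×D×g×c×ℓ×ω):
  L: [ 1  0  0  1  1  1  1  0]
  T: [-1  0 -1  0 -2 -1  0 -1]
  I: [ 0  1  0  0  0  0  0  0]
Row reduction gives pivot columns v,i,γ; rank = 3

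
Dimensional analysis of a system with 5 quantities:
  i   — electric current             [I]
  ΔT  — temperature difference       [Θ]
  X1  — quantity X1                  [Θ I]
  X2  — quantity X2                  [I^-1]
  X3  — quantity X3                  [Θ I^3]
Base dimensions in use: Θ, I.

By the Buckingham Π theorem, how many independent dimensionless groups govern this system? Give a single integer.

3

Dimensional matrix (Θ×I by i×ΔT×X1×X2×X3):
  Θ: [ 0  1  1  0  1]
  I: [ 1  0  1 -1  3]
RREF → pivots at {i,ΔT} ⇒ r = 2
Π count = n − r = 5 − 2 = 3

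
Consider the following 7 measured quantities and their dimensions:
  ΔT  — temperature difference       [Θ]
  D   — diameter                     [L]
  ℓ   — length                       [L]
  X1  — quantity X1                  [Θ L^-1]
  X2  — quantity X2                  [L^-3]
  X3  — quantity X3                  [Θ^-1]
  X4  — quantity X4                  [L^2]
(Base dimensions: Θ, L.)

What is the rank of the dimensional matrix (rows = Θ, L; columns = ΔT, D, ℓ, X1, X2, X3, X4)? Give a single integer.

Write exponents as rows Θ,L / cols ΔT,D,ℓ,X1,X2,X3,X4:
  Θ: [ 1  0  0  1  0 -1  0]
  L: [ 0  1  1 -1 -3  0  2]
RREF → pivots at {ΔT,D} ⇒ r = 2

2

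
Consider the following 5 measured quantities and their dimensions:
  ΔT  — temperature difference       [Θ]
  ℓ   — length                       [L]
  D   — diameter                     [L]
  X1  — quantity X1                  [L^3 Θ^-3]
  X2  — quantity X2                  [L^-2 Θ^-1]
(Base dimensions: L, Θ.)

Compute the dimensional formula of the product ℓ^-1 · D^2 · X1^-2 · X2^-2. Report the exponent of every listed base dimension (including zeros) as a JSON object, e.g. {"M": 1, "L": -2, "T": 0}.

{"L": -1, "Θ": 8}

Write exponents as rows L,Θ / cols ΔT,ℓ,D,X1,X2:
  L: [ 0  1  1  3 -2]
  Θ: [ 1  0  0 -3 -1]
  [L]: (-1)·1+(2)·1+(-2)·3+(-2)·-2 = -1
  [Θ]: (-1)·0+(2)·0+(-2)·-3+(-2)·-1 = 8
⇒ L^-1 Θ^8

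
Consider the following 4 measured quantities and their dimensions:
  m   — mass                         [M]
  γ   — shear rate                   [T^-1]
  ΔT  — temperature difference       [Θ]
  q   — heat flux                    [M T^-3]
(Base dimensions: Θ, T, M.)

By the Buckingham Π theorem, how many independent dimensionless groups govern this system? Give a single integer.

Exponent matrix [Θ,T,M] × [m,γ,ΔT,q]:
  Θ: [ 0  0  1  0]
  T: [ 0 -1  0 -3]
  M: [ 1  0  0  1]
RREF → pivots at {m,γ,ΔT} ⇒ r = 3
4 vars − rank 3 = 1 Π group

1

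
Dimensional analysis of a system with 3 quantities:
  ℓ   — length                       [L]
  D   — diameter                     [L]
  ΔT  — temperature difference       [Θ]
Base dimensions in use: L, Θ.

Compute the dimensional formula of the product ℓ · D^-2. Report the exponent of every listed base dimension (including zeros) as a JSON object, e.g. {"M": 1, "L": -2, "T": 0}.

Dimensional matrix (L×Θ by ℓ×D×ΔT):
  L: [ 1  1  0]
  Θ: [ 0  0  1]
  [L]: (1)·1+(-2)·1 = -1
  [Θ]: (1)·0+(-2)·0 = 0
⇒ L^-1

{"L": -1, "Θ": 0}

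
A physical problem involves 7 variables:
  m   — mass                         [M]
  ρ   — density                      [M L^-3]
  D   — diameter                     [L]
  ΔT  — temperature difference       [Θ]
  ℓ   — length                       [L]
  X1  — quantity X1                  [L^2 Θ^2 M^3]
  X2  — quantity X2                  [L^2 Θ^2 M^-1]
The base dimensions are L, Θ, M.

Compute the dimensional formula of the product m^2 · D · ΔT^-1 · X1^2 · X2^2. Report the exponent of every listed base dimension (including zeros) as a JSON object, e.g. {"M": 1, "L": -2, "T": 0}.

{"L": 9, "Θ": 7, "M": 6}

Write exponents as rows L,Θ,M / cols m,ρ,D,ΔT,ℓ,X1,X2:
  L: [ 0 -3  1  0  1  2  2]
  Θ: [ 0  0  0  1  0  2  2]
  M: [ 1  1  0  0  0  3 -1]
  [L]: (2)·0+(1)·1+(-1)·0+(2)·2+(2)·2 = 9
  [Θ]: (2)·0+(1)·0+(-1)·1+(2)·2+(2)·2 = 7
  [M]: (2)·1+(1)·0+(-1)·0+(2)·3+(2)·-1 = 6
⇒ L^9 Θ^7 M^6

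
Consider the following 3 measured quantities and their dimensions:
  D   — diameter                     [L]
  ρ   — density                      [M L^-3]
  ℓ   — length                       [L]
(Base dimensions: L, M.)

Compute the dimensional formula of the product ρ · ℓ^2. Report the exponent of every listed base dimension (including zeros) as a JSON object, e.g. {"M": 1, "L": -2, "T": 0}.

Dimensional matrix (L×M by D×ρ×ℓ):
  L: [ 1 -3  1]
  M: [ 0  1  0]
  [L]: (1)·-3+(2)·1 = -1
  [M]: (1)·1+(2)·0 = 1
⇒ L^-1 M

{"L": -1, "M": 1}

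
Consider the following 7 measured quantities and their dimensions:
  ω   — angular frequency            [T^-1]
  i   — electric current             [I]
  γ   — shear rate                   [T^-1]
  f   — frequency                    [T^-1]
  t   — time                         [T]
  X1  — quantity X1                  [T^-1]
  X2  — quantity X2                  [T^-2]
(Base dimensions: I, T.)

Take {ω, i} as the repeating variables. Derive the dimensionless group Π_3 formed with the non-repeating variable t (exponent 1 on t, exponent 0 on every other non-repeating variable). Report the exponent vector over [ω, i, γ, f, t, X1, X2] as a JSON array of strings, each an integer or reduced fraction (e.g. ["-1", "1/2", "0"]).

Exponent matrix [I,T] × [ω,i,γ,f,t,X1,X2]:
  I: [ 0  1  0  0  0  0  0]
  T: [-1  0 -1 -1  1 -1 -2]
RREF → pivots at {ω,i} ⇒ r = 2
Repeat: ω,i; free: γ,f,t,X1,X2
RREF:
  r0: [   1    0    1    1   -1    1    2]
  r1: [   0    1    0    0    0    0    0]
Fix exponent of t at 1, γ at 0, f at 0, X1 at 0, X2 at 0; solve each RREF row for its pivot's exponent:
  r0: exp(ω) + (-1)·1 = 0 ⇒ exp(ω) = 1
  r1: exp(i) + (0)·1 = 0 ⇒ exp(i) = 0
Π_3 = ω · t

["1", "0", "0", "0", "1", "0", "0"]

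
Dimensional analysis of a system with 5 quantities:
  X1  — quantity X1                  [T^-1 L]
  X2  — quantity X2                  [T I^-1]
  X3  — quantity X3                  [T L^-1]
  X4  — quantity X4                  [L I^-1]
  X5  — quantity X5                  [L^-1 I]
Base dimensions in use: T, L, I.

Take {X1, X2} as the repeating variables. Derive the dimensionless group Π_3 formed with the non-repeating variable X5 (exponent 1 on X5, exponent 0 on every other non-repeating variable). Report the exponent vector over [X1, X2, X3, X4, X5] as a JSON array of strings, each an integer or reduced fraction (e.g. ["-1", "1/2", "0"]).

Write exponents as rows T,L,I / cols X1,X2,X3,X4,X5:
  T: [-1  1  1  0  0]
  L: [ 1  0 -1  1 -1]
  I: [ 0 -1  0 -1  1]
RREF → pivots at {X1,X2} ⇒ r = 2
Pivot set = {X1,X2}, free = {X3,X4,X5}
RREF:
  r0: [   1    0   -1    1   -1]
  r1: [   0    1    0    1   -1]
  r2: [   0    0    0    0    0]
Fix exponent of X5 at 1, X3 at 0, X4 at 0; solve each RREF row for its pivot's exponent:
  r0: exp(X1) + (-1)·1 = 0 ⇒ exp(X1) = 1
  r1: exp(X2) + (-1)·1 = 0 ⇒ exp(X2) = 1
Π_3 = X1 · X2 · X5

["1", "1", "0", "0", "1"]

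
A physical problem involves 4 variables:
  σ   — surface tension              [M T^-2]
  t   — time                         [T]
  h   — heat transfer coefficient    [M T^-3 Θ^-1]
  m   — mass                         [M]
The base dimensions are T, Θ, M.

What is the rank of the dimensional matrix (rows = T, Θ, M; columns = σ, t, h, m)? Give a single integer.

Dimensional matrix (T×Θ×M by σ×t×h×m):
  T: [-2  1 -3  0]
  Θ: [ 0  0 -1  0]
  M: [ 1  0  1  1]
Echelon form has 3 nonzero rows (pivots: σ,t,h)

3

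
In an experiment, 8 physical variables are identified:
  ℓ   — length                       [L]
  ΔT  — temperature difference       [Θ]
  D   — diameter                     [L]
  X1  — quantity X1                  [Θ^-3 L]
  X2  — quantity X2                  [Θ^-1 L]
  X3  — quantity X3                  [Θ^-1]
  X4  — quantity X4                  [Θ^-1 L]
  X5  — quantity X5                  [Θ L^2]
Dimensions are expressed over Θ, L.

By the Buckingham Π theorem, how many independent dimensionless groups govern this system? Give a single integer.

Exponent matrix [Θ,L] × [ℓ,ΔT,D,X1,X2,X3,X4,X5]:
  Θ: [ 0  1  0 -3 -1 -1 -1  1]
  L: [ 1  0  1  1  1  0  1  2]
Echelon form has 2 nonzero rows (pivots: ℓ,ΔT)
n=8, r=2 ⇒ 6 dimensionless groups

6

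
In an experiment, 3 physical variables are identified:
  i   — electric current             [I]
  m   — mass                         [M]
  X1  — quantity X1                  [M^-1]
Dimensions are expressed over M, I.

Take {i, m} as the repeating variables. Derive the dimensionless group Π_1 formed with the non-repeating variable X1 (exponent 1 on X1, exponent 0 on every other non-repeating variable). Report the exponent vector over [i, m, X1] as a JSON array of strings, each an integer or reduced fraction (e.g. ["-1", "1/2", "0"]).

["0", "1", "1"]

Dimensional matrix (M×I by i×m×X1):
  M: [ 0  1 -1]
  I: [ 1  0  0]
RREF → pivots at {i,m} ⇒ r = 2
Repeat: i,m; free: X1
RREF:
  r0: [   1    0    0]
  r1: [   0    1   -1]
Fix exponent of X1 at 1; solve each RREF row for its pivot's exponent:
  r0: exp(i) + (0)·1 = 0 ⇒ exp(i) = 0
  r1: exp(m) + (-1)·1 = 0 ⇒ exp(m) = 1
Π_1 = m · X1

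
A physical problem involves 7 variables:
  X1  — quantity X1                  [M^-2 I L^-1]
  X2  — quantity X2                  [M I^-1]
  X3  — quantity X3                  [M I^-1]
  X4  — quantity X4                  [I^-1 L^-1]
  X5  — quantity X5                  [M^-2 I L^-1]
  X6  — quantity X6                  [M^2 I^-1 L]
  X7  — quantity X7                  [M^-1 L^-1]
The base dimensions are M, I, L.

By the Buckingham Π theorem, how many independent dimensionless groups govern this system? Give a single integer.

5

Exponent matrix [M,I,L] × [X1,X2,X3,X4,X5,X6,X7]:
  M: [-2  1  1  0 -2  2 -1]
  I: [ 1 -1 -1 -1  1 -1  0]
  L: [-1  0  0 -1 -1  1 -1]
RREF → pivots at {X1,X2} ⇒ r = 2
Π count = n − r = 7 − 2 = 5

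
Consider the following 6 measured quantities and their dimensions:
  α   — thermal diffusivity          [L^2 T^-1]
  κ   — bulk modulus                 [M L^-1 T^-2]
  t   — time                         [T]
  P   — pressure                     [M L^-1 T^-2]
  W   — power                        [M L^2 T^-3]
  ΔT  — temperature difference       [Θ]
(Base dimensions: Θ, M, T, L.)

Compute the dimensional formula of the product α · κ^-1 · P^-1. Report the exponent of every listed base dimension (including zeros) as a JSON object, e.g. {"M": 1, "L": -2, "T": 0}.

Dimensional matrix (Θ×M×T×L by α×κ×t×P×W×ΔT):
  Θ: [ 0  0  0  0  0  1]
  M: [ 0  1  0  1  1  0]
  T: [-1 -2  1 -2 -3  0]
  L: [ 2 -1  0 -1  2  0]
  [Θ]: (1)·0+(-1)·0+(-1)·0 = 0
  [M]: (1)·0+(-1)·1+(-1)·1 = -2
  [T]: (1)·-1+(-1)·-2+(-1)·-2 = 3
  [L]: (1)·2+(-1)·-1+(-1)·-1 = 4
⇒ M^-2 T^3 L^4

{"Θ": 0, "M": -2, "T": 3, "L": 4}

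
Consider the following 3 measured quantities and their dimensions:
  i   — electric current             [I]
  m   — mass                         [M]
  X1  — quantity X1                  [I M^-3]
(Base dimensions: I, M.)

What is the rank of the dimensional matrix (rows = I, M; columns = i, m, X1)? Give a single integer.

Write exponents as rows I,M / cols i,m,X1:
  I: [ 1  0  1]
  M: [ 0  1 -3]
Echelon form has 2 nonzero rows (pivots: i,m)

2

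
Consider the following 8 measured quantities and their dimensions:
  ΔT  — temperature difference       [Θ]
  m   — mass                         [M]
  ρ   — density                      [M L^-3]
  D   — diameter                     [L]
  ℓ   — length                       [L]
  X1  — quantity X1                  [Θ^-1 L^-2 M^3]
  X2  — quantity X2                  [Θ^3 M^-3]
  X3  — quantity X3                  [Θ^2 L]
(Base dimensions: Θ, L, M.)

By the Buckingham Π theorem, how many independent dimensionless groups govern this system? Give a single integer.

Dimensional matrix (Θ×L×M by ΔT×m×ρ×D×ℓ×X1×X2×X3):
  Θ: [ 1  0  0  0  0 -1  3  2]
  L: [ 0  0 -3  1  1 -2  0  1]
  M: [ 0  1  1  0  0  3 -3  0]
Row reduction gives pivot columns ΔT,m,ρ; rank = 3
Π count = n − r = 8 − 3 = 5

5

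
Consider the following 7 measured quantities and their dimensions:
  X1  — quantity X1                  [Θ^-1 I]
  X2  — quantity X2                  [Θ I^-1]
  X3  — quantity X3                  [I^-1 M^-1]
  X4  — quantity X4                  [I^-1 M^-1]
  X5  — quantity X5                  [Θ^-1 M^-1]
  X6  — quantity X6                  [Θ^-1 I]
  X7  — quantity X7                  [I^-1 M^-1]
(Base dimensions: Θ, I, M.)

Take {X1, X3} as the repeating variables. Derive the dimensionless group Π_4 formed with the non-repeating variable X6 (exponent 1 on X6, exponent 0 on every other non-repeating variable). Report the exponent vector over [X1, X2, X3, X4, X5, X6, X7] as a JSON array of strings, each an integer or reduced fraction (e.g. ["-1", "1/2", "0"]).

["-1", "0", "0", "0", "0", "1", "0"]

Write exponents as rows Θ,I,M / cols X1,X2,X3,X4,X5,X6,X7:
  Θ: [-1  1  0  0 -1 -1  0]
  I: [ 1 -1 -1 -1  0  1 -1]
  M: [ 0  0 -1 -1 -1  0 -1]
Row reduction gives pivot columns X1,X3; rank = 2
Pivot set = {X1,X3}, free = {X2,X4,X5,X6,X7}
RREF:
  r0: [   1   -1    0    0    1    1    0]
  r1: [   0    0    1    1    1    0    1]
  r2: [   0    0    0    0    0    0    0]
Fix exponent of X6 at 1, X2 at 0, X4 at 0, X5 at 0, X7 at 0; solve each RREF row for its pivot's exponent:
  r0: exp(X1) + (1)·1 = 0 ⇒ exp(X1) = -1
  r1: exp(X3) + (0)·1 = 0 ⇒ exp(X3) = 0
Π_4 = X1^-1 · X6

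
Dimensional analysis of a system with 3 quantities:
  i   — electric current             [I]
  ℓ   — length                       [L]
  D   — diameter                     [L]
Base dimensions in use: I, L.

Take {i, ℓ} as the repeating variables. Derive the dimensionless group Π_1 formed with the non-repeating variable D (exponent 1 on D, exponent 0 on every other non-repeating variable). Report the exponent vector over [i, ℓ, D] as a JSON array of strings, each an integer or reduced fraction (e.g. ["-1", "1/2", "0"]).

Exponent matrix [I,L] × [i,ℓ,D]:
  I: [ 1  0  0]
  L: [ 0  1  1]
Echelon form has 2 nonzero rows (pivots: i,ℓ)
Pivot set = {i,ℓ}, free = {D}
RREF:
  r0: [   1    0    0]
  r1: [   0    1    1]
Fix exponent of D at 1; solve each RREF row for its pivot's exponent:
  r0: exp(i) + (0)·1 = 0 ⇒ exp(i) = 0
  r1: exp(ℓ) + (1)·1 = 0 ⇒ exp(ℓ) = -1
Π_1 = ℓ^-1 · D

["0", "-1", "1"]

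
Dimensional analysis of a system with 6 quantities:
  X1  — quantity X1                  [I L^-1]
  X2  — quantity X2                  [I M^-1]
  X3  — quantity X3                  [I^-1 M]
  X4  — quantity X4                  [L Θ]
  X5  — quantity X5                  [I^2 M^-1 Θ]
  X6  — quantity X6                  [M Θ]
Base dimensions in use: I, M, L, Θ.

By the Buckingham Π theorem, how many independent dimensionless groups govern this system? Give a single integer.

3

Write exponents as rows I,M,L,Θ / cols X1,X2,X3,X4,X5,X6:
  I: [ 1  1 -1  0  2  0]
  M: [ 0 -1  1  0 -1  1]
  L: [-1  0  0  1  0  0]
  Θ: [ 0  0  0  1  1  1]
Row reduction gives pivot columns X1,X2,X4; rank = 3
n=6, r=3 ⇒ 3 dimensionless groups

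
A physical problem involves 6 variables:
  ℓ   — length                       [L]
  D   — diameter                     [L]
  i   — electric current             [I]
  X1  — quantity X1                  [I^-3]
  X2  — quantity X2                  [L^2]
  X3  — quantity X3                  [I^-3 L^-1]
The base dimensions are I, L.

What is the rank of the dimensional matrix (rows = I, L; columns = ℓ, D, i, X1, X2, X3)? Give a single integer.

2

Dimensional matrix (I×L by ℓ×D×i×X1×X2×X3):
  I: [ 0  0  1 -3  0 -3]
  L: [ 1  1  0  0  2 -1]
Row reduction gives pivot columns ℓ,i; rank = 2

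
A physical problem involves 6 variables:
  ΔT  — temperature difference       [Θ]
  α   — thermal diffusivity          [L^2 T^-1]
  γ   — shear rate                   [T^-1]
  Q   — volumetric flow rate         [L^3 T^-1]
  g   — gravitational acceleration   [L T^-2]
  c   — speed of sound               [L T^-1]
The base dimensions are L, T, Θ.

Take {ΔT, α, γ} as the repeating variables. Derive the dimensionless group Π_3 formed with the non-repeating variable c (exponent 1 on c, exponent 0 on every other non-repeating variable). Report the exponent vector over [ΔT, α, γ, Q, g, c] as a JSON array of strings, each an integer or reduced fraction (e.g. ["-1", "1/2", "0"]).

Write exponents as rows L,T,Θ / cols ΔT,α,γ,Q,g,c:
  L: [ 0  2  0  3  1  1]
  T: [ 0 -1 -1 -1 -2 -1]
  Θ: [ 1  0  0  0  0  0]
Echelon form has 3 nonzero rows (pivots: ΔT,α,γ)
Repeat: ΔT,α,γ; free: Q,g,c
RREF:
  r0: [   1    0    0    0    0    0]
  r1: [   0    1    0  3/2  1/2  1/2]
  r2: [   0    0    1 -1/2  3/2  1/2]
Fix exponent of c at 1, Q at 0, g at 0; solve each RREF row for its pivot's exponent:
  r0: exp(ΔT) + (0)·1 = 0 ⇒ exp(ΔT) = 0
  r1: exp(α) + (1/2)·1 = 0 ⇒ exp(α) = -1/2
  r2: exp(γ) + (1/2)·1 = 0 ⇒ exp(γ) = -1/2
Π_3 = α^(-1/2) · γ^(-1/2) · c

["0", "-1/2", "-1/2", "0", "0", "1"]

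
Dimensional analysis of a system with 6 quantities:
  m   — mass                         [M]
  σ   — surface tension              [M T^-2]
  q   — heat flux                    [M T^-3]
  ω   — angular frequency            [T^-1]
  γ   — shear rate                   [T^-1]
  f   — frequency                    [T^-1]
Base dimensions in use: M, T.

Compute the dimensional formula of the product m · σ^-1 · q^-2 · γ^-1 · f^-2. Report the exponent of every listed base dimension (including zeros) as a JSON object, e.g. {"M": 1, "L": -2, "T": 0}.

Exponent matrix [M,T] × [m,σ,q,ω,γ,f]:
  M: [ 1  1  1  0  0  0]
  T: [ 0 -2 -3 -1 -1 -1]
  [M]: (1)·1+(-1)·1+(-2)·1+(-1)·0+(-2)·0 = -2
  [T]: (1)·0+(-1)·-2+(-2)·-3+(-1)·-1+(-2)·-1 = 11
⇒ M^-2 T^11

{"M": -2, "T": 11}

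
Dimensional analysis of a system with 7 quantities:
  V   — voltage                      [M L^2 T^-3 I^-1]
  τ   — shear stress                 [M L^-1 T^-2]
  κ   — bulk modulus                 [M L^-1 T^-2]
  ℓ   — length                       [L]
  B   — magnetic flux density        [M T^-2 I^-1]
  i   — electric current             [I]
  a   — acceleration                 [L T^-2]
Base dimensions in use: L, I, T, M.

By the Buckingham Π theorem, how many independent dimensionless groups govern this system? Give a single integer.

3

Write exponents as rows L,I,T,M / cols V,τ,κ,ℓ,B,i,a:
  L: [ 2 -1 -1  1  0  0  1]
  I: [-1  0  0  0 -1  1  0]
  T: [-3 -2 -2  0 -2  0 -2]
  M: [ 1  1  1  0  1  0  0]
RREF → pivots at {V,τ,ℓ,B} ⇒ r = 4
7 vars − rank 4 = 3 Π groups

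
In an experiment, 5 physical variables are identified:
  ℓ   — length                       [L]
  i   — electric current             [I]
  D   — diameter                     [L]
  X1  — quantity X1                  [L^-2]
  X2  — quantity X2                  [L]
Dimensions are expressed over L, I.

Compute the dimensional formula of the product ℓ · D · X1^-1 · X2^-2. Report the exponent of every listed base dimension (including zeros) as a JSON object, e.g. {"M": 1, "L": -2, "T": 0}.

Exponent matrix [L,I] × [ℓ,i,D,X1,X2]:
  L: [ 1  0  1 -2  1]
  I: [ 0  1  0  0  0]
  [L]: (1)·1+(1)·1+(-1)·-2+(-2)·1 = 2
  [I]: (1)·0+(1)·0+(-1)·0+(-2)·0 = 0
⇒ L^2

{"L": 2, "I": 0}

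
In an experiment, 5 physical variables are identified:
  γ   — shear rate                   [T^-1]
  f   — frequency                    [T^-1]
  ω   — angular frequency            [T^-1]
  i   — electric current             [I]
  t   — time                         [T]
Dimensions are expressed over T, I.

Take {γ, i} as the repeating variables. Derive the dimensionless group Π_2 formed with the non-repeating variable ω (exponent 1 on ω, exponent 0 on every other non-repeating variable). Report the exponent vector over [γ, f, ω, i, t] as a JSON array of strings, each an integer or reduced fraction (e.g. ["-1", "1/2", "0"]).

["-1", "0", "1", "0", "0"]

Exponent matrix [T,I] × [γ,f,ω,i,t]:
  T: [-1 -1 -1  0  1]
  I: [ 0  0  0  1  0]
Row reduction gives pivot columns γ,i; rank = 2
Pivot set = {γ,i}, free = {f,ω,t}
RREF:
  r0: [   1    1    1    0   -1]
  r1: [   0    0    0    1    0]
Fix exponent of ω at 1, f at 0, t at 0; solve each RREF row for its pivot's exponent:
  r0: exp(γ) + (1)·1 = 0 ⇒ exp(γ) = -1
  r1: exp(i) + (0)·1 = 0 ⇒ exp(i) = 0
Π_2 = γ^-1 · ω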